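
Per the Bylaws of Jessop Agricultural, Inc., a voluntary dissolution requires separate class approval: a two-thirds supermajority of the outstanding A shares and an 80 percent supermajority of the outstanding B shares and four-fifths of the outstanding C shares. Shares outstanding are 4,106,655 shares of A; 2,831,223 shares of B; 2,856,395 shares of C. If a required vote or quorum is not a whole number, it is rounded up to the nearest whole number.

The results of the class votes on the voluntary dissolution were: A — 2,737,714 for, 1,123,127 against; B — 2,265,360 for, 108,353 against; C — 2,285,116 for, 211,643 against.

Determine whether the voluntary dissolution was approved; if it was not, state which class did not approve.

A: 2/3 of 4106655 = 2737770; 2,737,770 required, 2,737,714 in favor — not approved.
B: 4/5 of 2831223 = 2264978.40, rounded up to 2264979; 2,264,979 required, 2,265,360 in favor — approved.
C: 4/5 of 2856395 = 2285116; 2,285,116 required, 2,285,116 in favor — approved.

Not approved — the A shares did not give the required vote.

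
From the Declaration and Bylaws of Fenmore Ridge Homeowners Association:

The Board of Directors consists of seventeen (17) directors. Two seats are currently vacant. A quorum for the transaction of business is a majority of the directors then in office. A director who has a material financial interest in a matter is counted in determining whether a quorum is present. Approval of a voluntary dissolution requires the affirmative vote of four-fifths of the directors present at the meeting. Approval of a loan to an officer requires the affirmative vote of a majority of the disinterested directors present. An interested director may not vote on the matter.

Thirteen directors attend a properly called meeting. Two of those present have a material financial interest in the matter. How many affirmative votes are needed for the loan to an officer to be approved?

The loan to an officer requires a majority of the disinterested directors present (13 − 2 = 11).
A majority of 11 is 6.

6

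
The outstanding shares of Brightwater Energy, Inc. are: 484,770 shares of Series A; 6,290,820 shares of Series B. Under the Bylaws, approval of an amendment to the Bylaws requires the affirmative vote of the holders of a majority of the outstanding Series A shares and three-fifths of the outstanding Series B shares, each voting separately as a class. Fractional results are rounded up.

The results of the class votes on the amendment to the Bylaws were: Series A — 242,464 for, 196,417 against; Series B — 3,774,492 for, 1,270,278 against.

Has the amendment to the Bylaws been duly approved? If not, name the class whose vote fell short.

Series A: a majority of 484770 is 242386; 242,386 required, 242,464 in favor — approved.
Series B: 3/5 of 6290820 = 3774492; 3,774,492 required, 3,774,492 in favor — approved.

Approved — every class gave the required vote.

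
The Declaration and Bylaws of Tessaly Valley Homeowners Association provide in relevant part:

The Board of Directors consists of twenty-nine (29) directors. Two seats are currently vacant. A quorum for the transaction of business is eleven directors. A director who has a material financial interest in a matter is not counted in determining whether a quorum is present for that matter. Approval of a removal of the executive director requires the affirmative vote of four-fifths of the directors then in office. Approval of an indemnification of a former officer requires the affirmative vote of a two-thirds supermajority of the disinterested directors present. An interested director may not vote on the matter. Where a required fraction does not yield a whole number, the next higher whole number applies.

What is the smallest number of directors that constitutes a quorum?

The quorum is fixed at 11.

11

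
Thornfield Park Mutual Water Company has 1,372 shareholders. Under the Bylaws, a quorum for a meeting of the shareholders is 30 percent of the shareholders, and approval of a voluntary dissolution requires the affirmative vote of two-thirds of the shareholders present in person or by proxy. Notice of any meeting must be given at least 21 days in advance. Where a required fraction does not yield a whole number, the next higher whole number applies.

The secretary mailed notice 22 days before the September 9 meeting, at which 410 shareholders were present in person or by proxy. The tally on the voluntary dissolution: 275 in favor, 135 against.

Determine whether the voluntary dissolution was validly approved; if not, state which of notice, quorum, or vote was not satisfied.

Invalid — quorum requirement not satisfied.

Notice: 22 days given; 21 required. Satisfied.
Quorum: 30% of 1,372 = 411.60, rounded up to 412; 410 present. Not satisfied.
Vote: requires two-thirds of those present (410); 2/3 of 410 = 273.33, rounded up to 274, so 274 needed; 275 in favor. Satisfied.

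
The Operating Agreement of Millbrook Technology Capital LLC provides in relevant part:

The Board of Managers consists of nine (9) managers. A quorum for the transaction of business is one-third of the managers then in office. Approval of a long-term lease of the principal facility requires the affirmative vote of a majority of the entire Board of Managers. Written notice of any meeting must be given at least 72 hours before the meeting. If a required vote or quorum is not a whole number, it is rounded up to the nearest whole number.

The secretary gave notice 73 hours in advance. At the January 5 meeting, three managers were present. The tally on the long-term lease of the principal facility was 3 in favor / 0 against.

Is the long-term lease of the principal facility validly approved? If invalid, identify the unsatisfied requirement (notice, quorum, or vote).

Invalid — vote requirement not satisfied.

Notice: 73 hours given; 72 required (73 ≥ 72). Satisfied.
Quorum: 3 present; quorum is 3. Satisfied.
Vote: the long-term lease of the principal facility requires a majority of the entire Board of Managers (9). A majority of 9 is 5, so 5 affirmative votes are needed; 3 voted in favor. Not satisfied.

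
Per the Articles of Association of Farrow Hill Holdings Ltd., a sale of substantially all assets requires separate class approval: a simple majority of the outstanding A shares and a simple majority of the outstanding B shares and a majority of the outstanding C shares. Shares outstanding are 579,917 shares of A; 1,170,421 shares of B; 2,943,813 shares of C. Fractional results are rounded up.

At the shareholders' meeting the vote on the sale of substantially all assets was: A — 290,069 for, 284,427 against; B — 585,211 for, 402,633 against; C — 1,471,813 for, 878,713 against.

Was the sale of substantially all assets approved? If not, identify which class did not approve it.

A: a majority of 579917 is 289959; 289,959 required, 290,069 in favor — approved.
B: a majority of 1170421 is 585211; 585,211 required, 585,211 in favor — approved.
C: a majority of 2943813 is 1471907; 1,471,907 required, 1,471,813 in favor — not approved.

Not approved — the C shares did not give the required vote.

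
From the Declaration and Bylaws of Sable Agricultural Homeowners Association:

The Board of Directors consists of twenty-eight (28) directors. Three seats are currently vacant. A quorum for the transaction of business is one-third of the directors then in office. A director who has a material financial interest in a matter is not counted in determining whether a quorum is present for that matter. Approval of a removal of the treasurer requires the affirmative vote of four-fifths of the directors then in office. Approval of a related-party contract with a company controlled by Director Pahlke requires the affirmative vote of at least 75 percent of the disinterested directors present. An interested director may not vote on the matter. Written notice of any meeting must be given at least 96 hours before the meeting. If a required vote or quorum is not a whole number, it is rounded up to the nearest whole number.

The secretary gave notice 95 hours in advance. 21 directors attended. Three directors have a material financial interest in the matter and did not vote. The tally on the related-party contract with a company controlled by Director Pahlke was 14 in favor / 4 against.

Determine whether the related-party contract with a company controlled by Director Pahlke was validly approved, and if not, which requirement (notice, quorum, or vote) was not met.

Invalid — notice requirement not satisfied.

Notice: 95 hours given; 96 required (95 < 96). Not satisfied.
Quorum: 21 present, but the 3 interested directors do not count, leaving 18. Quorum is 9. Satisfied.
Vote: the related-party contract with a company controlled by Director Pahlke requires three-fourths of the disinterested directors present (21 − 3 = 18). 3/4 of 18 = 13.50, rounded up to 14, so 14 affirmative votes are needed; 14 voted in favor. Satisfied.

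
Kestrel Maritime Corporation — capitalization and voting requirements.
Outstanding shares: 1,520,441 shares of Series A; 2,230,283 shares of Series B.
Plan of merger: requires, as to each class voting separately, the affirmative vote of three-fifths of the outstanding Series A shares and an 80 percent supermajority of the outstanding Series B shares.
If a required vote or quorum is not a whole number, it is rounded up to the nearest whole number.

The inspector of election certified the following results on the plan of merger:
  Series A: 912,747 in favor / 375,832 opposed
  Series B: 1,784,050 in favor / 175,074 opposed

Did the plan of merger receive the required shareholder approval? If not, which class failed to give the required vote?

Series A: 3/5 of 1520441 = 912264.60, rounded up to 912265; 912,265 required, 912,747 in favor — approved.
Series B: 4/5 of 2230283 = 1784226.40, rounded up to 1784227; 1,784,227 required, 1,784,050 in favor — not approved.

Not approved — the Series B shares did not give the required vote.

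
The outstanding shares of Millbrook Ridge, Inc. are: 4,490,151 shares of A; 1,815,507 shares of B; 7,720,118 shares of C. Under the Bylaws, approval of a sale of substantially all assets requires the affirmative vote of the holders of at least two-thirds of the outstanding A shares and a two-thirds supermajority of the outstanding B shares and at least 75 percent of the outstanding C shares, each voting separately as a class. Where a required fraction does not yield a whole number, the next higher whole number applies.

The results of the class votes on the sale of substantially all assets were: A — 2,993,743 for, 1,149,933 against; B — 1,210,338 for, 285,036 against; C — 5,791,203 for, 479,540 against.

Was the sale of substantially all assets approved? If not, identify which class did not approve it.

A: 2/3 of 4490151 = 2993434; 2,993,434 required, 2,993,743 in favor — approved.
B: 2/3 of 1815507 = 1210338; 1,210,338 required, 1,210,338 in favor — approved.
C: 3/4 of 7720118 = 5790088.50, rounded up to 5790089; 5,790,089 required, 5,791,203 in favor — approved.

Approved — every class gave the required vote.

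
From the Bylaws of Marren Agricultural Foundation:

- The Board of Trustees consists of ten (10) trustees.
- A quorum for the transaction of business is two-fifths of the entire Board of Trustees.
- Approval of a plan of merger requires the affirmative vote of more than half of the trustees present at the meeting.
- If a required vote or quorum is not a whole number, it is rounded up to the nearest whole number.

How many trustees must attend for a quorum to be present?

2/5 of 10 = 4.

4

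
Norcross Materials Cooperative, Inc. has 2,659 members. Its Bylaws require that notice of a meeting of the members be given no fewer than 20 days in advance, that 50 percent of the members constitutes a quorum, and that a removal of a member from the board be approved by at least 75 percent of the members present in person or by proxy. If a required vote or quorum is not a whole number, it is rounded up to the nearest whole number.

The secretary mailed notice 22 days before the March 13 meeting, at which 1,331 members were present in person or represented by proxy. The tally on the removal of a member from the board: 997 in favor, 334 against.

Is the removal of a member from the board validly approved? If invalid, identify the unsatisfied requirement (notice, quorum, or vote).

Invalid — vote requirement not satisfied.

Notice: 22 days given; 20 required. Satisfied.
Quorum: 50% of 2,659 = 1,329.50, rounded up to 1,330; 1,331 present. Satisfied.
Vote: requires three-fourths of those present (1,331); 3/4 of 1331 = 998.25, rounded up to 999, so 999 needed; 997 in favor. Not satisfied.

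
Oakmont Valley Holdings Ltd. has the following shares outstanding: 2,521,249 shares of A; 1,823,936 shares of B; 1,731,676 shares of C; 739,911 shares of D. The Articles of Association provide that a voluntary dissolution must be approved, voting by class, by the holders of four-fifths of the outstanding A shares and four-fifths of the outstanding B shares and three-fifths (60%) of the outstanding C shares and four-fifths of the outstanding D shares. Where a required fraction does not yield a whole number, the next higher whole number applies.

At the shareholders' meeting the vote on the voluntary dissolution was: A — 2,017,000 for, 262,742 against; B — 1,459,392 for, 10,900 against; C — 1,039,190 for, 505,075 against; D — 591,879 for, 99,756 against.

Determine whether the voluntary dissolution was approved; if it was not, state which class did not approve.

Not approved — the D shares did not give the required vote.

A: 4/5 of 2521249 = 2016999.20, rounded up to 2017000; 2,017,000 required, 2,017,000 in favor — approved.
B: 4/5 of 1823936 = 1459148.80, rounded up to 1459149; 1,459,149 required, 1,459,392 in favor — approved.
C: 3/5 of 1731676 = 1039005.60, rounded up to 1039006; 1,039,006 required, 1,039,190 in favor — approved.
D: 4/5 of 739911 = 591928.80, rounded up to 591929; 591,929 required, 591,879 in favor — not approved.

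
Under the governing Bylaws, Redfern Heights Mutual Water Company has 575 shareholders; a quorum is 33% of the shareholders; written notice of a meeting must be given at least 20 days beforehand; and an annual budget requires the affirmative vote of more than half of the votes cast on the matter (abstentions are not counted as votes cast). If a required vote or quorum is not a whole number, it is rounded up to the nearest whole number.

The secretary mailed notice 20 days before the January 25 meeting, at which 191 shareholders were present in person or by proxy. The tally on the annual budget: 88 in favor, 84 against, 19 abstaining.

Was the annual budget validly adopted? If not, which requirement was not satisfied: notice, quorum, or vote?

Valid — all requirements satisfied.

Notice: 20 days given; 20 required. Satisfied.
Quorum: 33% of 575 = 189.75, rounded up to 190; 191 present. Satisfied.
Vote: requires a majority of the votes cast (191 − 19 abstaining = 172); a majority of 172 is 87, so 87 needed; 88 in favor. Satisfied.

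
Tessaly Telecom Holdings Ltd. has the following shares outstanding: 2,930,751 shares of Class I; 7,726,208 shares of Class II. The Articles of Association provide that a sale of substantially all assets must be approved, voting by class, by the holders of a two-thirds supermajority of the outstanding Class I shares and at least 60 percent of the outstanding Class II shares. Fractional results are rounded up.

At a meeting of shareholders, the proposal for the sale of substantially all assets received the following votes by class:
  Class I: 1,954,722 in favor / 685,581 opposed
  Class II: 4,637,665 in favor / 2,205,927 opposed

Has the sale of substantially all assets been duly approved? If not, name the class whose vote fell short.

Approved — every class gave the required vote.

Class I: 2/3 of 2930751 = 1953834; 1,953,834 required, 1,954,722 in favor — approved.
Class II: 3/5 of 7726208 = 4635724.80, rounded up to 4635725; 4,635,725 required, 4,637,665 in favor — approved.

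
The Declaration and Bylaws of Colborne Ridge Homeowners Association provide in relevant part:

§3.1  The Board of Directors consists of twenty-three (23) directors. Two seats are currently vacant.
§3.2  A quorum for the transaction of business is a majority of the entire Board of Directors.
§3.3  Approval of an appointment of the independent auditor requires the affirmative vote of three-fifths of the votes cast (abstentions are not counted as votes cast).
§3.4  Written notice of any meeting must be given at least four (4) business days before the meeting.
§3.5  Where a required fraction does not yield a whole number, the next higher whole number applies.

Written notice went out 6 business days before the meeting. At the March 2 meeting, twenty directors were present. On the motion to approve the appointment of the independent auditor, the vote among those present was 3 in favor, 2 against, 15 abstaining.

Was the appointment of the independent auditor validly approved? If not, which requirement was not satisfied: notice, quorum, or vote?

Valid — all requirements satisfied.

Notice: 6 business days given; 4 required (6 ≥ 4). Satisfied.
Quorum: 20 present; quorum is 12. Satisfied.
Vote: the appointment of the independent auditor requires three-fifths of the votes cast (20 present − 15 abstaining = 5). 3/5 of 5 = 3, so 3 affirmative votes are needed; 3 voted in favor. Satisfied.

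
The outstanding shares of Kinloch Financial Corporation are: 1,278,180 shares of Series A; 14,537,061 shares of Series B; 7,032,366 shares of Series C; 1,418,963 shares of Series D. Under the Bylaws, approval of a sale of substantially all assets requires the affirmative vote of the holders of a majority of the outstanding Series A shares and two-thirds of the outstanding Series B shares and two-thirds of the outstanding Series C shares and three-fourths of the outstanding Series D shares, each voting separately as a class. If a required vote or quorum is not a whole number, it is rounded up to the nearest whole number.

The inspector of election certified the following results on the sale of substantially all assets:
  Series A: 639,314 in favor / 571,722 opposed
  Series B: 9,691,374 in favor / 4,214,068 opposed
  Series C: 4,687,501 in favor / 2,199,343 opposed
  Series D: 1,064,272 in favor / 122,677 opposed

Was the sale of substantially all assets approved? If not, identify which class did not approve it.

Not approved — the Series C shares did not give the required vote.

Series A: a majority of 1278180 is 639091; 639,091 required, 639,314 in favor — approved.
Series B: 2/3 of 14537061 = 9691374; 9,691,374 required, 9,691,374 in favor — approved.
Series C: 2/3 of 7032366 = 4688244; 4,688,244 required, 4,687,501 in favor — not approved.
Series D: 3/4 of 1418963 = 1064222.25, rounded up to 1064223; 1,064,223 required, 1,064,272 in favor — approved.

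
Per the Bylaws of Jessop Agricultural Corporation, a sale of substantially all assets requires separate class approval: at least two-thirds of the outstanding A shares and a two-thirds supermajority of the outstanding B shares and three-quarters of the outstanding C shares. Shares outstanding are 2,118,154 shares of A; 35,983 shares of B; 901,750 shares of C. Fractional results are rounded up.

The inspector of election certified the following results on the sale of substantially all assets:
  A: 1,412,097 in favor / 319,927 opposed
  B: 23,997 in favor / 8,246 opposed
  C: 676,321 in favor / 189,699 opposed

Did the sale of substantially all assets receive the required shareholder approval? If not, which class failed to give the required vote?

Not approved — the A shares did not give the required vote.

A: 2/3 of 2118154 = 1412102.67, rounded up to 1412103; 1,412,103 required, 1,412,097 in favor — not approved.
B: 2/3 of 35983 = 23988.67, rounded up to 23989; 23,989 required, 23,997 in favor — approved.
C: 3/4 of 901750 = 676312.50, rounded up to 676313; 676,313 required, 676,321 in favor — approved.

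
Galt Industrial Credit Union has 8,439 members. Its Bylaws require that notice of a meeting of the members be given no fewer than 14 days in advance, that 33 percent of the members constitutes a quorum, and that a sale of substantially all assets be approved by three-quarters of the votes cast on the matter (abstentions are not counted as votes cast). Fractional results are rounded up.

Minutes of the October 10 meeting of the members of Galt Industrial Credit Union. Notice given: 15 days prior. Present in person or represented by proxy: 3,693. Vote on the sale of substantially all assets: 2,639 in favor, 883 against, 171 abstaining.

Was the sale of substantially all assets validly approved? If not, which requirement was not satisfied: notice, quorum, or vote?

Invalid — vote requirement not satisfied.

Notice: 15 days given; 14 required. Satisfied.
Quorum: 33% of 8,439 = 2,784.87, rounded up to 2,785; 3,693 present. Satisfied.
Vote: requires three-fourths of the votes cast (3,693 − 171 abstaining = 3,522); 3/4 of 3522 = 2641.50, rounded up to 2642, so 2,642 needed; 2,639 in favor. Not satisfied.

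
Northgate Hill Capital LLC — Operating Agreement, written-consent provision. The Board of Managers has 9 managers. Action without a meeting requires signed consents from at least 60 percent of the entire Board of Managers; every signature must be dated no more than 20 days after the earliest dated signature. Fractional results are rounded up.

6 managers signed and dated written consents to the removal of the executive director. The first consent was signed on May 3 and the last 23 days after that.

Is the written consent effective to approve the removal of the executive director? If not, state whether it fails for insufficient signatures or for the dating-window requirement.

Signatures required: at least 60 percent of 9 — 3/5 of 9 = 5.40, rounded up to 6, so 6 needed; 6 signed. Sufficient.
Dating window: the latest signature is 23 days after the earliest; the limit is 20 days. Outside the window.

Not effective — dating-window requirement not satisfied.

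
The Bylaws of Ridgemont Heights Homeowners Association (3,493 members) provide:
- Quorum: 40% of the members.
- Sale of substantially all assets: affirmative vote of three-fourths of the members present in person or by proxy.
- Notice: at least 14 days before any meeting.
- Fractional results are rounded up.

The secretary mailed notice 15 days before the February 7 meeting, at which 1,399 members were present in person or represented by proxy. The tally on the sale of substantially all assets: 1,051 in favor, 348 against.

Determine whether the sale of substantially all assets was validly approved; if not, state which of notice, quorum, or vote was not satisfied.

Notice: 15 days given; 14 required. Satisfied.
Quorum: 40% of 3,493 = 1,397.20, rounded up to 1,398; 1,399 present. Satisfied.
Vote: requires three-fourths of those present (1,399); 3/4 of 1399 = 1049.25, rounded up to 1050, so 1,050 needed; 1,051 in favor. Satisfied.

Valid — all requirements satisfied.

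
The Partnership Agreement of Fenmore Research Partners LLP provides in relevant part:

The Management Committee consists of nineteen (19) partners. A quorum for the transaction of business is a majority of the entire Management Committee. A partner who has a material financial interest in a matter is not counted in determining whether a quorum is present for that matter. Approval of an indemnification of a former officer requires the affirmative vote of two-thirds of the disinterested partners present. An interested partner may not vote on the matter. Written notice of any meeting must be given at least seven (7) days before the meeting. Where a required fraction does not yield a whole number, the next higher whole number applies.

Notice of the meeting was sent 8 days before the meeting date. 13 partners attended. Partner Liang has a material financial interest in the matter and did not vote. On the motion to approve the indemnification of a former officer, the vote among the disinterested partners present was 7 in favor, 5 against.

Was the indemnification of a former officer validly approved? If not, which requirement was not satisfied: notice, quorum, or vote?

Notice: 8 days given; 7 required (8 ≥ 7). Satisfied.
Quorum: 13 present, but the 1 interested partner does not count, leaving 12. Quorum is 10. Satisfied.
Vote: the indemnification of a former officer requires two-thirds of the disinterested partners present (13 − 1 = 12). 2/3 of 12 = 8, so 8 affirmative votes are needed; 7 voted in favor. Not satisfied.

Invalid — vote requirement not satisfied.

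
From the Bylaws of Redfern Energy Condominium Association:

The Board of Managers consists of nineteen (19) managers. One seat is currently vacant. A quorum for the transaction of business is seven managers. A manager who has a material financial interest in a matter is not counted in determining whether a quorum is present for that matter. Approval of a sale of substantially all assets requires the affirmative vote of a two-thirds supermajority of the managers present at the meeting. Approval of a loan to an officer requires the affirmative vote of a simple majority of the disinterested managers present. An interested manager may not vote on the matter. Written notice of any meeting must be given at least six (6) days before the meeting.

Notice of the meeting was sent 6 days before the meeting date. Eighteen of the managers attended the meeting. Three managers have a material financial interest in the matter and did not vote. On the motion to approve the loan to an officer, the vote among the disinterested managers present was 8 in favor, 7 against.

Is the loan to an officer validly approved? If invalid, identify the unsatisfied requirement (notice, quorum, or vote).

Notice: 6 days given; 6 required (6 ≥ 6). Satisfied.
Quorum: 18 present, but the 3 interested managers do not count, leaving 15. Quorum is 7. Satisfied.
Vote: the loan to an officer requires a majority of the disinterested managers present (18 − 3 = 15). A majority of 15 is 8, so 8 affirmative votes are needed; 8 voted in favor. Satisfied.

Valid — all requirements satisfied.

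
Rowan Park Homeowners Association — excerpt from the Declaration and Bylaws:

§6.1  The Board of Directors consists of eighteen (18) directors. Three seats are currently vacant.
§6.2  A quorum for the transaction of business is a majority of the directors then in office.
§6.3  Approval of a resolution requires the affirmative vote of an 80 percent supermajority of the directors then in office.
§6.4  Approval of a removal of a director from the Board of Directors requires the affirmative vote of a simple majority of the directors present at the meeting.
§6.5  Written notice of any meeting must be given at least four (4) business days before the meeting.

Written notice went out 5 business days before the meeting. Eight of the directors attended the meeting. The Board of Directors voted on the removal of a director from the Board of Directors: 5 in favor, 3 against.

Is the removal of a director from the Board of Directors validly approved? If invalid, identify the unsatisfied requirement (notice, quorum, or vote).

Notice: 5 business days given; 4 required (5 ≥ 4). Satisfied.
Quorum: 8 present; quorum is 8. Satisfied.
Vote: the removal of a director from the Board of Directors requires a majority of the directors present (8). A majority of 8 is 5, so 5 affirmative votes are needed; 5 voted in favor. Satisfied.

Valid — all requirements satisfied.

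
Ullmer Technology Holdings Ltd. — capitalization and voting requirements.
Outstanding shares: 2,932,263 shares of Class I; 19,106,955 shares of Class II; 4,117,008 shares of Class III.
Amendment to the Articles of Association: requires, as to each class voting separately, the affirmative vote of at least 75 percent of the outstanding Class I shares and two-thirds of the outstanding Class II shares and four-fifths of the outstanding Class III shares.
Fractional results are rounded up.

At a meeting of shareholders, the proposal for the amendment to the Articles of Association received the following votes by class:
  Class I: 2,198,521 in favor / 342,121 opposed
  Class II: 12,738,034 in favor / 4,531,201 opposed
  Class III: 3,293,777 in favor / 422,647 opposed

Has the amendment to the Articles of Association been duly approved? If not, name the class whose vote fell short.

Class I: 3/4 of 2932263 = 2199197.25, rounded up to 2199198; 2,199,198 required, 2,198,521 in favor — not approved.
Class II: 2/3 of 19106955 = 12737970; 12,737,970 required, 12,738,034 in favor — approved.
Class III: 4/5 of 4117008 = 3293606.40, rounded up to 3293607; 3,293,607 required, 3,293,777 in favor — approved.

Not approved — the Class I shares did not give the required vote.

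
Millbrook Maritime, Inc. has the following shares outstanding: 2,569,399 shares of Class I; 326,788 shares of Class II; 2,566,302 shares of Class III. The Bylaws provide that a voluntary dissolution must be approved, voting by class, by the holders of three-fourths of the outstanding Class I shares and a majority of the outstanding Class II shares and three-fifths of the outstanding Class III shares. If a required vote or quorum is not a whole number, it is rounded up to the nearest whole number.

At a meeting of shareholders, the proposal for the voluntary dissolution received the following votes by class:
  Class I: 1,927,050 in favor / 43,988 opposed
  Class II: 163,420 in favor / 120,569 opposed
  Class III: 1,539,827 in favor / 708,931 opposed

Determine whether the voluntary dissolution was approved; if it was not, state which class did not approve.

Class I: 3/4 of 2569399 = 1927049.25, rounded up to 1927050; 1,927,050 required, 1,927,050 in favor — approved.
Class II: a majority of 326788 is 163395; 163,395 required, 163,420 in favor — approved.
Class III: 3/5 of 2566302 = 1539781.20, rounded up to 1539782; 1,539,782 required, 1,539,827 in favor — approved.

Approved — every class gave the required vote.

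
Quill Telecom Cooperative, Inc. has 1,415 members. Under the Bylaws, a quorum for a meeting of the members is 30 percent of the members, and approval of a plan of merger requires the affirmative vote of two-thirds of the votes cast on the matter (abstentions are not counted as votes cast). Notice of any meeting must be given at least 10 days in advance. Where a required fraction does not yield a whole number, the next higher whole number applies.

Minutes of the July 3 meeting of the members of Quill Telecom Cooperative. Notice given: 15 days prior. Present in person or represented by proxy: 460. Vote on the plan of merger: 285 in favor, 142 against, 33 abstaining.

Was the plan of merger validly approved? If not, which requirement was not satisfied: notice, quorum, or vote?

Notice: 15 days given; 10 required. Satisfied.
Quorum: 30% of 1,415 = 424.50, rounded up to 425; 460 present. Satisfied.
Vote: requires two-thirds of the votes cast (460 − 33 abstaining = 427); 2/3 of 427 = 284.67, rounded up to 285, so 285 needed; 285 in favor. Satisfied.

Valid — all requirements satisfied.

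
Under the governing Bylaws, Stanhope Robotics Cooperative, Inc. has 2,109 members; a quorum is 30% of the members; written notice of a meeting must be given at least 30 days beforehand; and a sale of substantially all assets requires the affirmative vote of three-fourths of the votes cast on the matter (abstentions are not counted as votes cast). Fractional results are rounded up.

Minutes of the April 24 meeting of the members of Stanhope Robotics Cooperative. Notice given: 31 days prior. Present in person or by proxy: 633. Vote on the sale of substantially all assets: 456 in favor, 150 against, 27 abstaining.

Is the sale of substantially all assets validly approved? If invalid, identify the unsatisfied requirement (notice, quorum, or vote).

Valid — all requirements satisfied.

Notice: 31 days given; 30 required. Satisfied.
Quorum: 30% of 2,109 = 632.70, rounded up to 633; 633 present. Satisfied.
Vote: requires three-fourths of the votes cast (633 − 27 abstaining = 606); 3/4 of 606 = 454.50, rounded up to 455, so 455 needed; 456 in favor. Satisfied.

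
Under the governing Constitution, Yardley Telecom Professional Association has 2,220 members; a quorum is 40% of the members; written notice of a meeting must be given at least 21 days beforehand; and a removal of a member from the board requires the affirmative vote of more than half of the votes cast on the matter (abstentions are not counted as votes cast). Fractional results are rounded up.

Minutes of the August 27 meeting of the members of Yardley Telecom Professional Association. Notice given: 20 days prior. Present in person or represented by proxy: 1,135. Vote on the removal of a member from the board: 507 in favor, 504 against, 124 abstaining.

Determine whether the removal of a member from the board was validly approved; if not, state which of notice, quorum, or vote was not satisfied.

Invalid — notice requirement not satisfied.

Notice: 20 days given; 21 required. Not satisfied.
Quorum: 40% of 2,220 = 888; 1,135 present. Satisfied.
Vote: requires a majority of the votes cast (1,135 − 124 abstaining = 1,011); a majority of 1011 is 506, so 506 needed; 507 in favor. Satisfied.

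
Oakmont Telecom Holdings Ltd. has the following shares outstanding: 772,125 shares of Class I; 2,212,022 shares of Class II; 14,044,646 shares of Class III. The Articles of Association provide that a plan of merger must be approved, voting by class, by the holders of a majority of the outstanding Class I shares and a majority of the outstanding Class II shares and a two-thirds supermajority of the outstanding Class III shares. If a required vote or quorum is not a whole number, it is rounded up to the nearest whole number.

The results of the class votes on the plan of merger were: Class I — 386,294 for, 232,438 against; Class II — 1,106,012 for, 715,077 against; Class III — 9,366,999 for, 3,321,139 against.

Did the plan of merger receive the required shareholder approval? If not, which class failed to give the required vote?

Approved — every class gave the required vote.

Class I: a majority of 772125 is 386063; 386,063 required, 386,294 in favor — approved.
Class II: a majority of 2212022 is 1106012; 1,106,012 required, 1,106,012 in favor — approved.
Class III: 2/3 of 14044646 = 9363097.33, rounded up to 9363098; 9,363,098 required, 9,366,999 in favor — approved.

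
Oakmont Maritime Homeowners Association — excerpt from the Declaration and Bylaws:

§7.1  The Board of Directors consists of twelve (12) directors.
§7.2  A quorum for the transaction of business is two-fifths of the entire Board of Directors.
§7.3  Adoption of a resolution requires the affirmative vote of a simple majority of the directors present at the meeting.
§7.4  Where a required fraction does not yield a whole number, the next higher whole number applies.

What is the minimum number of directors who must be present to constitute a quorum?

5

2/5 of 12 = 4.80, rounded up to 5.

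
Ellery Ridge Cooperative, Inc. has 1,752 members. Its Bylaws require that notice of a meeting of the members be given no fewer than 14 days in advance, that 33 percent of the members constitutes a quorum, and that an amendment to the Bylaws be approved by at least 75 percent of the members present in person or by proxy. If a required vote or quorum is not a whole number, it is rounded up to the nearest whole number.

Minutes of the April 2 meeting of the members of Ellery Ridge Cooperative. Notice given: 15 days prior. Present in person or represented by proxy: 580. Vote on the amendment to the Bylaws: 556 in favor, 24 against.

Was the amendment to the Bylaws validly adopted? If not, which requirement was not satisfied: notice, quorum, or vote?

Valid — all requirements satisfied.

Notice: 15 days given; 14 required. Satisfied.
Quorum: 33% of 1,752 = 578.16, rounded up to 579; 580 present. Satisfied.
Vote: requires three-fourths of those present (580); 3/4 of 580 = 435, so 435 needed; 556 in favor. Satisfied.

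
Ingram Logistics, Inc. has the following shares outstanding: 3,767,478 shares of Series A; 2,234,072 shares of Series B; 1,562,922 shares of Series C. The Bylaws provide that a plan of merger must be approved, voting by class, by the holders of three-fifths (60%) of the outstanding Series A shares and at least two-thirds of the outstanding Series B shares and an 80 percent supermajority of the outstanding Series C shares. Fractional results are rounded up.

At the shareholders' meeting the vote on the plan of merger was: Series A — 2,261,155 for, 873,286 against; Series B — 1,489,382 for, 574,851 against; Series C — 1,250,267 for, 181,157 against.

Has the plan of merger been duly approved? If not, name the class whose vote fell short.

Not approved — the Series C shares did not give the required vote.

Series A: 3/5 of 3767478 = 2260486.80, rounded up to 2260487; 2,260,487 required, 2,261,155 in favor — approved.
Series B: 2/3 of 2234072 = 1489381.33, rounded up to 1489382; 1,489,382 required, 1,489,382 in favor — approved.
Series C: 4/5 of 1562922 = 1250337.60, rounded up to 1250338; 1,250,338 required, 1,250,267 in favor — not approved.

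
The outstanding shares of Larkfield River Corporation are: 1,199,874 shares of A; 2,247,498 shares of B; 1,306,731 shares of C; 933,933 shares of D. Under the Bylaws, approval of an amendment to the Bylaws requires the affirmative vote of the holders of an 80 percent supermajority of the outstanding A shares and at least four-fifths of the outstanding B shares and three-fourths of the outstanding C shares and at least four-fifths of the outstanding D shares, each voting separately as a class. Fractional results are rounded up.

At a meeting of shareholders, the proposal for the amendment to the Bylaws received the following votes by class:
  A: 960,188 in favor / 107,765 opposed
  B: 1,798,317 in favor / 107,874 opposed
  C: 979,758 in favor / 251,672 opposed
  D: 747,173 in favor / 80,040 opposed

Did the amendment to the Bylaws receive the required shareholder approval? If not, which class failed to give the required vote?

A: 4/5 of 1199874 = 959899.20, rounded up to 959900; 959,900 required, 960,188 in favor — approved.
B: 4/5 of 2247498 = 1797998.40, rounded up to 1797999; 1,797,999 required, 1,798,317 in favor — approved.
C: 3/4 of 1306731 = 980048.25, rounded up to 980049; 980,049 required, 979,758 in favor — not approved.
D: 4/5 of 933933 = 747146.40, rounded up to 747147; 747,147 required, 747,173 in favor — approved.

Not approved — the C shares did not give the required vote.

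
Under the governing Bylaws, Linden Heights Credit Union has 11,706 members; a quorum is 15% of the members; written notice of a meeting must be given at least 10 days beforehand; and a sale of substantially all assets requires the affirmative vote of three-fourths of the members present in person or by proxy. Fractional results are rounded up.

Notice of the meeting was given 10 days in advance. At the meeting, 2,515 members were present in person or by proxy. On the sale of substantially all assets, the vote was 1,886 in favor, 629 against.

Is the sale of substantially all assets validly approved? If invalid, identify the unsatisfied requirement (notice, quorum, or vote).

Invalid — vote requirement not satisfied.

Notice: 10 days given; 10 required. Satisfied.
Quorum: 15% of 11,706 = 1,755.90, rounded up to 1,756; 2,515 present. Satisfied.
Vote: requires three-fourths of those present (2,515); 3/4 of 2515 = 1886.25, rounded up to 1887, so 1,887 needed; 1,886 in favor. Not satisfied.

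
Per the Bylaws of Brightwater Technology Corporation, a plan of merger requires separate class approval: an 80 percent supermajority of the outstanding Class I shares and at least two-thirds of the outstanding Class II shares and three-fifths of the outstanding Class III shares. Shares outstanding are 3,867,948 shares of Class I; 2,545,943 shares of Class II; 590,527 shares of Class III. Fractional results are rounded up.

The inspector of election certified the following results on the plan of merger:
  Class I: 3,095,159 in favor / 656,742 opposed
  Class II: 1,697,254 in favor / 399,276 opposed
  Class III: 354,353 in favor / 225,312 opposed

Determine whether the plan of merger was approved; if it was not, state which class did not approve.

Class I: 4/5 of 3867948 = 3094358.40, rounded up to 3094359; 3,094,359 required, 3,095,159 in favor — approved.
Class II: 2/3 of 2545943 = 1697295.33, rounded up to 1697296; 1,697,296 required, 1,697,254 in favor — not approved.
Class III: 3/5 of 590527 = 354316.20, rounded up to 354317; 354,317 required, 354,353 in favor — approved.

Not approved — the Class II shares did not give the required vote.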